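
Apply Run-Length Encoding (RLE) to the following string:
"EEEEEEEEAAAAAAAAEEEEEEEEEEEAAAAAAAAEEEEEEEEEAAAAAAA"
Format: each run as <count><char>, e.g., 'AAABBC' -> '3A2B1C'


Scanning runs left to right:
  i=0: run of 'E' x 8 -> '8E'
  i=8: run of 'A' x 8 -> '8A'
  i=16: run of 'E' x 11 -> '11E'
  i=27: run of 'A' x 8 -> '8A'
  i=35: run of 'E' x 9 -> '9E'
  i=44: run of 'A' x 7 -> '7A'

RLE = 8E8A11E8A9E7A


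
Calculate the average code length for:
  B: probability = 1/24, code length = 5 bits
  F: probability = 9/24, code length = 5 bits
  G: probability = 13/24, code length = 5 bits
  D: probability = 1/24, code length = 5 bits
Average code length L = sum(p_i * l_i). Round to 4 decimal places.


Weighted contributions p_i * l_i:
  B: (1/24) * 5 = 5/24
  F: (9/24) * 5 = 45/24
  G: (13/24) * 5 = 65/24
  D: (1/24) * 5 = 5/24
Sum = (5 + 45 + 65 + 5)/24 = 120/24

L = 120/24 = 5.0000 bits/symbol


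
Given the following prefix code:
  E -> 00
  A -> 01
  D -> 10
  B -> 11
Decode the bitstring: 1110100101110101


Decoding step by step:
Bits 11 -> B
Bits 10 -> D
Bits 10 -> D
Bits 01 -> A
Bits 01 -> A
Bits 11 -> B
Bits 01 -> A
Bits 01 -> A


Decoded message: BDDAABAA


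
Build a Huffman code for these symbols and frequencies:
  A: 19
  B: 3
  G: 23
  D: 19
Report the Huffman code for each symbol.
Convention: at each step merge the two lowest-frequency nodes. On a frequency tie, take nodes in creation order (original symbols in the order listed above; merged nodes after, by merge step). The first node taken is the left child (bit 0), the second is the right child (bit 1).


Huffman tree construction:
Step 1: Merge B(3) + A(19) = 22
Step 2: Merge D(19) + (B+A)(22) = 41
Step 3: Merge G(23) + (D+(B+A))(41) = 64
Read each symbol's code off the tree from the root (left child = 0, right child = 1).

Codes:
  A: 111 (length 3)
  B: 110 (length 3)
  G: 0 (length 1)
  D: 10 (length 2)
Average code length: 127/64 = 1.9844 bits/symbol


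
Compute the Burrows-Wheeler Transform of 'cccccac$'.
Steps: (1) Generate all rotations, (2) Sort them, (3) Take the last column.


Rotations (sorted):
  0: $cccccac -> last char: c
  1: ac$ccccc -> last char: c
  2: c$ccccca -> last char: a
  3: cac$cccc -> last char: c
  4: ccac$ccc -> last char: c
  5: cccac$cc -> last char: c
  6: ccccac$c -> last char: c
  7: cccccac$ -> last char: $


BWT = ccacccc$


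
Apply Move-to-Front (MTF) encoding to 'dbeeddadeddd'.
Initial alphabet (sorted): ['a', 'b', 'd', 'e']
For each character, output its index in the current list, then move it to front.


MTF encoding:
'd': index 2 in ['a', 'b', 'd', 'e'] -> ['d', 'a', 'b', 'e']
'b': index 2 in ['d', 'a', 'b', 'e'] -> ['b', 'd', 'a', 'e']
'e': index 3 in ['b', 'd', 'a', 'e'] -> ['e', 'b', 'd', 'a']
'e': index 0 in ['e', 'b', 'd', 'a'] -> ['e', 'b', 'd', 'a']
'd': index 2 in ['e', 'b', 'd', 'a'] -> ['d', 'e', 'b', 'a']
'd': index 0 in ['d', 'e', 'b', 'a'] -> ['d', 'e', 'b', 'a']
'a': index 3 in ['d', 'e', 'b', 'a'] -> ['a', 'd', 'e', 'b']
'd': index 1 in ['a', 'd', 'e', 'b'] -> ['d', 'a', 'e', 'b']
'e': index 2 in ['d', 'a', 'e', 'b'] -> ['e', 'd', 'a', 'b']
'd': index 1 in ['e', 'd', 'a', 'b'] -> ['d', 'e', 'a', 'b']
'd': index 0 in ['d', 'e', 'a', 'b'] -> ['d', 'e', 'a', 'b']
'd': index 0 in ['d', 'e', 'a', 'b'] -> ['d', 'e', 'a', 'b']


Output: [2, 2, 3, 0, 2, 0, 3, 1, 2, 1, 0, 0]


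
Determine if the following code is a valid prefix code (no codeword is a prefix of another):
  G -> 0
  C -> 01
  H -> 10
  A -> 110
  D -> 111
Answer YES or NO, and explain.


Checking each pair (does one codeword prefix another?):
  G='0' vs C='01': prefix -- VIOLATION

NO -- this is NOT a valid prefix code. G (0) is a prefix of C (01).


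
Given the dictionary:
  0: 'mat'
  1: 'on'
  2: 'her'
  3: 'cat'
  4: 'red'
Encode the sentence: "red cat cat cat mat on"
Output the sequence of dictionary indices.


Look up each word in the dictionary:
  'red' -> 4
  'cat' -> 3
  'cat' -> 3
  'cat' -> 3
  'mat' -> 0
  'on' -> 1

Encoded: [4, 3, 3, 3, 0, 1]


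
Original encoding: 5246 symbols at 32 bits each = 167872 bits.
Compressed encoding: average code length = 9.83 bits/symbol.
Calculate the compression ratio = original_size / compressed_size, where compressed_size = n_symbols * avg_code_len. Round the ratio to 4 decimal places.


original_size = n_symbols * orig_bits = 5246 * 32 = 167872 bits
compressed_size = n_symbols * avg_code_len = 5246 * 9.83 = 51568.18 bits
ratio = original_size / compressed_size = 167872 / 51568.18 = 3.2553

Compression ratio = 3.2553


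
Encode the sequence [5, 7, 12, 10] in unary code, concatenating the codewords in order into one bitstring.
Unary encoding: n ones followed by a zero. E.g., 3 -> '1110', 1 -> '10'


Encode each number as n ones followed by a terminating 0:
  5 -> 111110 (6 bits)
  7 -> 11111110 (8 bits)
  12 -> 1111111111110 (13 bits)
  10 -> 11111111110 (11 bits)
Total length = 6 + 8 + 13 + 11 = 38 bits.

Unary([5, 7, 12, 10]) = 11111011111110111111111111011111111110 (38 bits)


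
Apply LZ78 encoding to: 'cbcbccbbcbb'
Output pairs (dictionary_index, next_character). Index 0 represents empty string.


LZ78 encoding steps:
Dictionary: {0: ''}
Step 1: w='' (idx 0), next='c' -> output (0, 'c'), add 'c' as idx 1
Step 2: w='' (idx 0), next='b' -> output (0, 'b'), add 'b' as idx 2
Step 3: w='c' (idx 1), next='b' -> output (1, 'b'), add 'cb' as idx 3
Step 4: w='c' (idx 1), next='c' -> output (1, 'c'), add 'cc' as idx 4
Step 5: w='b' (idx 2), next='b' -> output (2, 'b'), add 'bb' as idx 5
Step 6: w='cb' (idx 3), next='b' -> output (3, 'b'), add 'cbb' as idx 6


Encoded: [(0, 'c'), (0, 'b'), (1, 'b'), (1, 'c'), (2, 'b'), (3, 'b')]


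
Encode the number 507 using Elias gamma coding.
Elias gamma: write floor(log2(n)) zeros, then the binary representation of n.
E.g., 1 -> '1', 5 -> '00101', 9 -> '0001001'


num_bits = floor(log2(507)) + 1 = 9
leading_zeros = num_bits - 1 = 8
binary(507) = 111111011

Elias gamma(507) = '00000000' + '111111011' = 00000000111111011 (17 bits)


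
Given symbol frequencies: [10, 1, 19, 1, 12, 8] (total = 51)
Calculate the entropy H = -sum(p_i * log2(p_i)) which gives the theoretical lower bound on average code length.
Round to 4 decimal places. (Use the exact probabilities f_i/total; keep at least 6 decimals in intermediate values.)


Per-symbol terms -p_i * log2(p_i) with p_i = f_i/51:
  p = 10/51 = 0.196078: log2(p) = -2.350497, -p*log2(p) = 0.460882
  p = 1/51 = 0.019608: log2(p) = -5.672425, -p*log2(p) = 0.111224
  p = 19/51 = 0.372549: log2(p) = -1.424498, -p*log2(p) = 0.530695
  p = 1/51 = 0.019608: log2(p) = -5.672425, -p*log2(p) = 0.111224
  p = 12/51 = 0.235294: log2(p) = -2.087463, -p*log2(p) = 0.491168
  p = 8/51 = 0.156863: log2(p) = -2.672425, -p*log2(p) = 0.419204
H = 0.460882 + 0.111224 + 0.530695 + 0.111224 + 0.491168 + 0.419204 = 2.124397

H = 2.1244 bits/symbol


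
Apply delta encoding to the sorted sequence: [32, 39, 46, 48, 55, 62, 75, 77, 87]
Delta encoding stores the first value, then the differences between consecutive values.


First value: 32
Deltas:
  39 - 32 = 7
  46 - 39 = 7
  48 - 46 = 2
  55 - 48 = 7
  62 - 55 = 7
  75 - 62 = 13
  77 - 75 = 2
  87 - 77 = 10


Delta encoded: [32, 7, 7, 2, 7, 7, 13, 2, 10]


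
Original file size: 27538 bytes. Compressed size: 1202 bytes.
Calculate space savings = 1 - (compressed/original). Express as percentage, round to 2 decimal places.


ratio = compressed/original = 1202/27538 = 0.043649
savings = 1 - ratio = 1 - 0.043649 = 0.956351
as a percentage: 0.956351 * 100 = 95.64%

Space savings = 1 - 1202/27538 = 95.64%


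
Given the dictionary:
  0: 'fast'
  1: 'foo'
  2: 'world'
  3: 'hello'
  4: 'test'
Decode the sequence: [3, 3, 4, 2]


Look up each index in the dictionary:
  3 -> 'hello'
  3 -> 'hello'
  4 -> 'test'
  2 -> 'world'

Decoded: "hello hello test world"


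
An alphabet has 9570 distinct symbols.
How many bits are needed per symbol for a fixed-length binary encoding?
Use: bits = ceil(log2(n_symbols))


log2(9570) = 13.2243
Bracket: 2^13 = 8192 < 9570 <= 2^14 = 16384
So ceil(log2(9570)) = 14

bits = ceil(log2(9570)) = ceil(13.2243) = 14 bits


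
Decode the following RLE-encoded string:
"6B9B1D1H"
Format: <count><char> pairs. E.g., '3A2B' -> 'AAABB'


Expanding each <count><char> pair:
  6B -> 'BBBBBB'
  9B -> 'BBBBBBBBB'
  1D -> 'D'
  1H -> 'H'

Decoded = BBBBBBBBBBBBBBBDH


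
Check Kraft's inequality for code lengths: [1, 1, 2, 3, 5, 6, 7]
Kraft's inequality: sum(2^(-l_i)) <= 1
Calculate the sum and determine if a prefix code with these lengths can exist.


Sum = 2^(-1) + 2^(-1) + 2^(-2) + 2^(-3) + 2^(-5) + 2^(-6) + 2^(-7)
    = 0.5 + 0.5 + 0.25 + 0.125 + 0.03125 + 0.015625 + 0.0078125
    = 183/128 = 1.4296875
Since 1.4296875 > 1, Kraft's inequality is NOT satisfied.
A prefix code with these lengths CANNOT exist.

Kraft sum = 1.4296875. Not satisfied.


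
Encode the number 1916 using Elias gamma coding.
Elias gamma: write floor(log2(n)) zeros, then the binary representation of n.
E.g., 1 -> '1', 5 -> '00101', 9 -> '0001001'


num_bits = floor(log2(1916)) + 1 = 11
leading_zeros = num_bits - 1 = 10
binary(1916) = 11101111100

Elias gamma(1916) = '0000000000' + '11101111100' = 000000000011101111100 (21 bits)


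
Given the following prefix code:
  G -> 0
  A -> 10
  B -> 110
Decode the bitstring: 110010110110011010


Decoding step by step:
Bits 110 -> B
Bits 0 -> G
Bits 10 -> A
Bits 110 -> B
Bits 110 -> B
Bits 0 -> G
Bits 110 -> B
Bits 10 -> A


Decoded message: BGABBGBA


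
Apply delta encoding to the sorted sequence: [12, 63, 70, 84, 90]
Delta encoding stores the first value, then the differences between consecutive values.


First value: 12
Deltas:
  63 - 12 = 51
  70 - 63 = 7
  84 - 70 = 14
  90 - 84 = 6


Delta encoded: [12, 51, 7, 14, 6]


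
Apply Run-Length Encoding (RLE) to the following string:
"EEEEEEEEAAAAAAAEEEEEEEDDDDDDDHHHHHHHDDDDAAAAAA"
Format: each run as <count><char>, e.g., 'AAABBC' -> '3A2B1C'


Scanning runs left to right:
  i=0: run of 'E' x 8 -> '8E'
  i=8: run of 'A' x 7 -> '7A'
  i=15: run of 'E' x 7 -> '7E'
  i=22: run of 'D' x 7 -> '7D'
  i=29: run of 'H' x 7 -> '7H'
  i=36: run of 'D' x 4 -> '4D'
  i=40: run of 'A' x 6 -> '6A'

RLE = 8E7A7E7D7H4D6A


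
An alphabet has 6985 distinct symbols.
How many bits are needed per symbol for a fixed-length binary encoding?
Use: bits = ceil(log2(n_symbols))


log2(6985) = 12.77
Bracket: 2^12 = 4096 < 6985 <= 2^13 = 8192
So ceil(log2(6985)) = 13

bits = ceil(log2(6985)) = ceil(12.77) = 13 bits


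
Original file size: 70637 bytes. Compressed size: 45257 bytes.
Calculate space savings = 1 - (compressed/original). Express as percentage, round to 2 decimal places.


ratio = compressed/original = 45257/70637 = 0.640698
savings = 1 - ratio = 1 - 0.640698 = 0.359302
as a percentage: 0.359302 * 100 = 35.93%

Space savings = 1 - 45257/70637 = 35.93%


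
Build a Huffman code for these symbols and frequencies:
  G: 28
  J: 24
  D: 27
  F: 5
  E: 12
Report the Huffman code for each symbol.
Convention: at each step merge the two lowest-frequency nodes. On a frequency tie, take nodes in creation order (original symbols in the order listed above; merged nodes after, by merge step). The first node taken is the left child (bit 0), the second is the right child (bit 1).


Huffman tree construction:
Step 1: Merge F(5) + E(12) = 17
Step 2: Merge (F+E)(17) + J(24) = 41
Step 3: Merge D(27) + G(28) = 55
Step 4: Merge ((F+E)+J)(41) + (D+G)(55) = 96
Read each symbol's code off the tree from the root (left child = 0, right child = 1).

Codes:
  G: 11 (length 2)
  J: 01 (length 2)
  D: 10 (length 2)
  F: 000 (length 3)
  E: 001 (length 3)
Average code length: 209/96 = 2.1771 bits/symbol


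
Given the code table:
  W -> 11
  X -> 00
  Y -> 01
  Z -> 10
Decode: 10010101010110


Decoding:
10 -> Z
01 -> Y
01 -> Y
01 -> Y
01 -> Y
01 -> Y
10 -> Z


Result: ZYYYYYZ


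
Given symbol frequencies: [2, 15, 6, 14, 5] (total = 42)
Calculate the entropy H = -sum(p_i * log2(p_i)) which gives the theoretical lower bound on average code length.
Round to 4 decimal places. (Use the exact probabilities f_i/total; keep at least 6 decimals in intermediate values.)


Per-symbol terms -p_i * log2(p_i) with p_i = f_i/42:
  p = 2/42 = 0.047619: log2(p) = -4.392317, -p*log2(p) = 0.209158
  p = 15/42 = 0.357143: log2(p) = -1.485427, -p*log2(p) = 0.530510
  p = 6/42 = 0.142857: log2(p) = -2.807355, -p*log2(p) = 0.401051
  p = 14/42 = 0.333333: log2(p) = -1.584963, -p*log2(p) = 0.528321
  p = 5/42 = 0.119048: log2(p) = -3.070389, -p*log2(p) = 0.365523
H = 0.209158 + 0.530510 + 0.401051 + 0.528321 + 0.365523 = 2.034563

H = 2.0346 bits/symbol


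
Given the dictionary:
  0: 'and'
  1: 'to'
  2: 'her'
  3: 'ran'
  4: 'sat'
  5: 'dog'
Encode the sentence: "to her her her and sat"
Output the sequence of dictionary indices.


Look up each word in the dictionary:
  'to' -> 1
  'her' -> 2
  'her' -> 2
  'her' -> 2
  'and' -> 0
  'sat' -> 4

Encoded: [1, 2, 2, 2, 0, 4]


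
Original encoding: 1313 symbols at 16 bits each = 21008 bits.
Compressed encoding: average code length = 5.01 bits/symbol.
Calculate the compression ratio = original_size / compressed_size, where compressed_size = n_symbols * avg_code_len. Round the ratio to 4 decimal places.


original_size = n_symbols * orig_bits = 1313 * 16 = 21008 bits
compressed_size = n_symbols * avg_code_len = 1313 * 5.01 = 6578.13 bits
ratio = original_size / compressed_size = 21008 / 6578.13 = 3.1936

Compression ratio = 3.1936


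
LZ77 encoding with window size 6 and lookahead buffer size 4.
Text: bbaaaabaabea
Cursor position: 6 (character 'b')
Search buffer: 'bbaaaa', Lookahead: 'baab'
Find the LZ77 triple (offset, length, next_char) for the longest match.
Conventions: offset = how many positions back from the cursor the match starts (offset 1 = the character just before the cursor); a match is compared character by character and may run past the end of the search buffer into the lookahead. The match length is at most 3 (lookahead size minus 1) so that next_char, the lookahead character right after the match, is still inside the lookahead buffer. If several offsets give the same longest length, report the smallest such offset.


Try each offset into the search buffer:
  offset=1 (pos 5, char 'a'): match length 0
  offset=2 (pos 4, char 'a'): match length 0
  offset=3 (pos 3, char 'a'): match length 0
  offset=4 (pos 2, char 'a'): match length 0
  offset=5 (pos 1, char 'b'): match length 3
  offset=6 (pos 0, char 'b'): match length 1
Longest match has length 3 at offset 5.
next_char = character at position 6 + 3 = 9 -> 'b'

Best match: offset=5, length=3 (matching 'baa' starting at position 1)
LZ77 triple: (5, 3, 'b')


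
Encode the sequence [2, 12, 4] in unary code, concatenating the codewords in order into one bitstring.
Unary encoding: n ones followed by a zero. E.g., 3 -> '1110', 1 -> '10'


Encode each number as n ones followed by a terminating 0:
  2 -> 110 (3 bits)
  12 -> 1111111111110 (13 bits)
  4 -> 11110 (5 bits)
Total length = 3 + 13 + 5 = 21 bits.

Unary([2, 12, 4]) = 110111111111111011110 (21 bits)


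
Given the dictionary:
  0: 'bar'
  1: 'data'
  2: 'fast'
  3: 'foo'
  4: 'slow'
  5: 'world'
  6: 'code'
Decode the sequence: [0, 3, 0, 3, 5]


Look up each index in the dictionary:
  0 -> 'bar'
  3 -> 'foo'
  0 -> 'bar'
  3 -> 'foo'
  5 -> 'world'

Decoded: "bar foo bar foo world"


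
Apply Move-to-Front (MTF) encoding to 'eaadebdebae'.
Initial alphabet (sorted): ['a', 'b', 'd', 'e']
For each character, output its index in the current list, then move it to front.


MTF encoding:
'e': index 3 in ['a', 'b', 'd', 'e'] -> ['e', 'a', 'b', 'd']
'a': index 1 in ['e', 'a', 'b', 'd'] -> ['a', 'e', 'b', 'd']
'a': index 0 in ['a', 'e', 'b', 'd'] -> ['a', 'e', 'b', 'd']
'd': index 3 in ['a', 'e', 'b', 'd'] -> ['d', 'a', 'e', 'b']
'e': index 2 in ['d', 'a', 'e', 'b'] -> ['e', 'd', 'a', 'b']
'b': index 3 in ['e', 'd', 'a', 'b'] -> ['b', 'e', 'd', 'a']
'd': index 2 in ['b', 'e', 'd', 'a'] -> ['d', 'b', 'e', 'a']
'e': index 2 in ['d', 'b', 'e', 'a'] -> ['e', 'd', 'b', 'a']
'b': index 2 in ['e', 'd', 'b', 'a'] -> ['b', 'e', 'd', 'a']
'a': index 3 in ['b', 'e', 'd', 'a'] -> ['a', 'b', 'e', 'd']
'e': index 2 in ['a', 'b', 'e', 'd'] -> ['e', 'a', 'b', 'd']


Output: [3, 1, 0, 3, 2, 3, 2, 2, 2, 3, 2]


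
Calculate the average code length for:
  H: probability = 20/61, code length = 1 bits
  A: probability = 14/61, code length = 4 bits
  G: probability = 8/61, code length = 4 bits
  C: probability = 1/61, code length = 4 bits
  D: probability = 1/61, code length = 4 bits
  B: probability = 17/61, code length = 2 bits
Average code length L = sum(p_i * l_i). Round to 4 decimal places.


Weighted contributions p_i * l_i:
  H: (20/61) * 1 = 20/61
  A: (14/61) * 4 = 56/61
  G: (8/61) * 4 = 32/61
  C: (1/61) * 4 = 4/61
  D: (1/61) * 4 = 4/61
  B: (17/61) * 2 = 34/61
Sum = (20 + 56 + 32 + 4 + 4 + 34)/61 = 150/61

L = 150/61 = 2.4590 bits/symbol


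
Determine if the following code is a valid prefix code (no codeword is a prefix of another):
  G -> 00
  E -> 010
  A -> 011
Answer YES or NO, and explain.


Checking each pair (does one codeword prefix another?):
  G='00' vs E='010': no prefix
  G='00' vs A='011': no prefix
  E='010' vs G='00': no prefix
  E='010' vs A='011': no prefix
  A='011' vs G='00': no prefix
  A='011' vs E='010': no prefix
No violation found over all pairs.

YES -- this is a valid prefix code. No codeword is a prefix of any other codeword.


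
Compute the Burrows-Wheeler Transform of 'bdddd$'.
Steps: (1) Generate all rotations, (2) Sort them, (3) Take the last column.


Rotations (sorted):
  0: $bdddd -> last char: d
  1: bdddd$ -> last char: $
  2: d$bddd -> last char: d
  3: dd$bdd -> last char: d
  4: ddd$bd -> last char: d
  5: dddd$b -> last char: b


BWT = d$dddb


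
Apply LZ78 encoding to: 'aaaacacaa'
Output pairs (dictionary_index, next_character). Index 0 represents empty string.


LZ78 encoding steps:
Dictionary: {0: ''}
Step 1: w='' (idx 0), next='a' -> output (0, 'a'), add 'a' as idx 1
Step 2: w='a' (idx 1), next='a' -> output (1, 'a'), add 'aa' as idx 2
Step 3: w='a' (idx 1), next='c' -> output (1, 'c'), add 'ac' as idx 3
Step 4: w='ac' (idx 3), next='a' -> output (3, 'a'), add 'aca' as idx 4
Step 5: w='a' (idx 1), end of input -> output (1, '')


Encoded: [(0, 'a'), (1, 'a'), (1, 'c'), (3, 'a'), (1, '')]


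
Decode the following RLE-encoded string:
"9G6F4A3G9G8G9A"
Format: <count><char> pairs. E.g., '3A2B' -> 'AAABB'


Expanding each <count><char> pair:
  9G -> 'GGGGGGGGG'
  6F -> 'FFFFFF'
  4A -> 'AAAA'
  3G -> 'GGG'
  9G -> 'GGGGGGGGG'
  8G -> 'GGGGGGGG'
  9A -> 'AAAAAAAAA'

Decoded = GGGGGGGGGFFFFFFAAAAGGGGGGGGGGGGGGGGGGGGAAAAAAAAA


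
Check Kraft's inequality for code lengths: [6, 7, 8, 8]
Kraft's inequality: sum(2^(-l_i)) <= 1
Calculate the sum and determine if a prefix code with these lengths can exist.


Sum = 2^(-6) + 2^(-7) + 2^(-8) + 2^(-8)
    = 0.015625 + 0.0078125 + 0.00390625 + 0.00390625
    = 8/256 = 0.03125
Since 0.03125 <= 1, Kraft's inequality IS satisfied.
A prefix code with these lengths CAN exist.

Kraft sum = 0.03125. Satisfied.


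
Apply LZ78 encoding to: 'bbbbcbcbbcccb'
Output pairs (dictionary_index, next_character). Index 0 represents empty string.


LZ78 encoding steps:
Dictionary: {0: ''}
Step 1: w='' (idx 0), next='b' -> output (0, 'b'), add 'b' as idx 1
Step 2: w='b' (idx 1), next='b' -> output (1, 'b'), add 'bb' as idx 2
Step 3: w='b' (idx 1), next='c' -> output (1, 'c'), add 'bc' as idx 3
Step 4: w='bc' (idx 3), next='b' -> output (3, 'b'), add 'bcb' as idx 4
Step 5: w='bc' (idx 3), next='c' -> output (3, 'c'), add 'bcc' as idx 5
Step 6: w='' (idx 0), next='c' -> output (0, 'c'), add 'c' as idx 6
Step 7: w='b' (idx 1), end of input -> output (1, '')


Encoded: [(0, 'b'), (1, 'b'), (1, 'c'), (3, 'b'), (3, 'c'), (0, 'c'), (1, '')]


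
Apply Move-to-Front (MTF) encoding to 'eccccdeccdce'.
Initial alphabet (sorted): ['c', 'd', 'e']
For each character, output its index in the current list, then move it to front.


MTF encoding:
'e': index 2 in ['c', 'd', 'e'] -> ['e', 'c', 'd']
'c': index 1 in ['e', 'c', 'd'] -> ['c', 'e', 'd']
'c': index 0 in ['c', 'e', 'd'] -> ['c', 'e', 'd']
'c': index 0 in ['c', 'e', 'd'] -> ['c', 'e', 'd']
'c': index 0 in ['c', 'e', 'd'] -> ['c', 'e', 'd']
'd': index 2 in ['c', 'e', 'd'] -> ['d', 'c', 'e']
'e': index 2 in ['d', 'c', 'e'] -> ['e', 'd', 'c']
'c': index 2 in ['e', 'd', 'c'] -> ['c', 'e', 'd']
'c': index 0 in ['c', 'e', 'd'] -> ['c', 'e', 'd']
'd': index 2 in ['c', 'e', 'd'] -> ['d', 'c', 'e']
'c': index 1 in ['d', 'c', 'e'] -> ['c', 'd', 'e']
'e': index 2 in ['c', 'd', 'e'] -> ['e', 'c', 'd']


Output: [2, 1, 0, 0, 0, 2, 2, 2, 0, 2, 1, 2]


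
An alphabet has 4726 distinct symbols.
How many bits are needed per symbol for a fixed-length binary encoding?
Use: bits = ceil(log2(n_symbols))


log2(4726) = 12.2064
Bracket: 2^12 = 4096 < 4726 <= 2^13 = 8192
So ceil(log2(4726)) = 13

bits = ceil(log2(4726)) = ceil(12.2064) = 13 bits


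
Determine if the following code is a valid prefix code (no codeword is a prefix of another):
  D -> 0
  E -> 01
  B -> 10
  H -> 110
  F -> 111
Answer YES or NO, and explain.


Checking each pair (does one codeword prefix another?):
  D='0' vs E='01': prefix -- VIOLATION

NO -- this is NOT a valid prefix code. D (0) is a prefix of E (01).


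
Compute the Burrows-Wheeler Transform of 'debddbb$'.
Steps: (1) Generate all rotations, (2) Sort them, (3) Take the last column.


Rotations (sorted):
  0: $debddbb -> last char: b
  1: b$debddb -> last char: b
  2: bb$debdd -> last char: d
  3: bddbb$de -> last char: e
  4: dbb$debd -> last char: d
  5: ddbb$deb -> last char: b
  6: debddbb$ -> last char: $
  7: ebddbb$d -> last char: d


BWT = bbdedb$d


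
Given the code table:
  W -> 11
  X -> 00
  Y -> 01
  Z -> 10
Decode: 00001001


Decoding:
00 -> X
00 -> X
10 -> Z
01 -> Y


Result: XXZY


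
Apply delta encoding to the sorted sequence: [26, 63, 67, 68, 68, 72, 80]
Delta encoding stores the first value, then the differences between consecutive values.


First value: 26
Deltas:
  63 - 26 = 37
  67 - 63 = 4
  68 - 67 = 1
  68 - 68 = 0
  72 - 68 = 4
  80 - 72 = 8


Delta encoded: [26, 37, 4, 1, 0, 4, 8]


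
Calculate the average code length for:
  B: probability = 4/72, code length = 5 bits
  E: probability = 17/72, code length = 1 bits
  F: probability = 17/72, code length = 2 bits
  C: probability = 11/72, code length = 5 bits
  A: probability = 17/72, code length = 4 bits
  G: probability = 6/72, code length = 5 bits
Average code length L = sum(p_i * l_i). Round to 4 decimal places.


Weighted contributions p_i * l_i:
  B: (4/72) * 5 = 20/72
  E: (17/72) * 1 = 17/72
  F: (17/72) * 2 = 34/72
  C: (11/72) * 5 = 55/72
  A: (17/72) * 4 = 68/72
  G: (6/72) * 5 = 30/72
Sum = (20 + 17 + 34 + 55 + 68 + 30)/72 = 224/72

L = 224/72 = 3.1111 bits/symbol


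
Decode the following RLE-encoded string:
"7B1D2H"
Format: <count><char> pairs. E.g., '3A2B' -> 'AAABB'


Expanding each <count><char> pair:
  7B -> 'BBBBBBB'
  1D -> 'D'
  2H -> 'HH'

Decoded = BBBBBBBDHH


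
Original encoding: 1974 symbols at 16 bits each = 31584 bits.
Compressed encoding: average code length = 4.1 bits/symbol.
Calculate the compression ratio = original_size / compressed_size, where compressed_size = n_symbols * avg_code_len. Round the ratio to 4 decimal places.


original_size = n_symbols * orig_bits = 1974 * 16 = 31584 bits
compressed_size = n_symbols * avg_code_len = 1974 * 4.1 = 8093.4 bits
ratio = original_size / compressed_size = 31584 / 8093.4 = 3.9024

Compression ratio = 3.9024


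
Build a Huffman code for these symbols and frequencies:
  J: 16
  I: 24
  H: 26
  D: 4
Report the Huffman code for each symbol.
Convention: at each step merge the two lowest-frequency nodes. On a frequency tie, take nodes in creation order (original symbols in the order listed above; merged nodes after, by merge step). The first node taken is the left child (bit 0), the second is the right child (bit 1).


Huffman tree construction:
Step 1: Merge D(4) + J(16) = 20
Step 2: Merge (D+J)(20) + I(24) = 44
Step 3: Merge H(26) + ((D+J)+I)(44) = 70
Read each symbol's code off the tree from the root (left child = 0, right child = 1).

Codes:
  J: 101 (length 3)
  I: 11 (length 2)
  H: 0 (length 1)
  D: 100 (length 3)
Average code length: 134/70 = 1.9143 bits/symbol


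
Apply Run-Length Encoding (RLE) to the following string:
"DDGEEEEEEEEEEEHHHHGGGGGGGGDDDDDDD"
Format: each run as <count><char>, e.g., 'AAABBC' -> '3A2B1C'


Scanning runs left to right:
  i=0: run of 'D' x 2 -> '2D'
  i=2: run of 'G' x 1 -> '1G'
  i=3: run of 'E' x 11 -> '11E'
  i=14: run of 'H' x 4 -> '4H'
  i=18: run of 'G' x 8 -> '8G'
  i=26: run of 'D' x 7 -> '7D'

RLE = 2D1G11E4H8G7D


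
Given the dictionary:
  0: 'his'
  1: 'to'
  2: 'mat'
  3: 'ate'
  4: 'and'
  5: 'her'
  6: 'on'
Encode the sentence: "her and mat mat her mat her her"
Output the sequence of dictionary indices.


Look up each word in the dictionary:
  'her' -> 5
  'and' -> 4
  'mat' -> 2
  'mat' -> 2
  'her' -> 5
  'mat' -> 2
  'her' -> 5
  'her' -> 5

Encoded: [5, 4, 2, 2, 5, 2, 5, 5]


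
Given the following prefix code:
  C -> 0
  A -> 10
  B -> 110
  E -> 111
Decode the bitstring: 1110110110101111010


Decoding step by step:
Bits 111 -> E
Bits 0 -> C
Bits 110 -> B
Bits 110 -> B
Bits 10 -> A
Bits 111 -> E
Bits 10 -> A
Bits 10 -> A


Decoded message: ECBBAEAA


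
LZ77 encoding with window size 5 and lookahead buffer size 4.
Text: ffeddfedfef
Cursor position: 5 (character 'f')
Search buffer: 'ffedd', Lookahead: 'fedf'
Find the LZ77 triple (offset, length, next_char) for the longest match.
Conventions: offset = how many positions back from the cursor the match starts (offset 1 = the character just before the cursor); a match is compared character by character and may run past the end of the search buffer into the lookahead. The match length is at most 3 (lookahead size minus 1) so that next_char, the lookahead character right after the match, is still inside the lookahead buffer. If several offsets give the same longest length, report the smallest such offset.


Try each offset into the search buffer:
  offset=1 (pos 4, char 'd'): match length 0
  offset=2 (pos 3, char 'd'): match length 0
  offset=3 (pos 2, char 'e'): match length 0
  offset=4 (pos 1, char 'f'): match length 3
  offset=5 (pos 0, char 'f'): match length 1
Longest match has length 3 at offset 4.
next_char = character at position 5 + 3 = 8 -> 'f'

Best match: offset=4, length=3 (matching 'fed' starting at position 1)
LZ77 triple: (4, 3, 'f')


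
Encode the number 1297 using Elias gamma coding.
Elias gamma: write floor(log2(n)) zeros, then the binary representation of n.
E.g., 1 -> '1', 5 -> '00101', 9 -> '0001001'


num_bits = floor(log2(1297)) + 1 = 11
leading_zeros = num_bits - 1 = 10
binary(1297) = 10100010001

Elias gamma(1297) = '0000000000' + '10100010001' = 000000000010100010001 (21 bits)


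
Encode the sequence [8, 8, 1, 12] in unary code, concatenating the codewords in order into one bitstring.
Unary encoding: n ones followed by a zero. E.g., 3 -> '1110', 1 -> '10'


Encode each number as n ones followed by a terminating 0:
  8 -> 111111110 (9 bits)
  8 -> 111111110 (9 bits)
  1 -> 10 (2 bits)
  12 -> 1111111111110 (13 bits)
Total length = 9 + 9 + 2 + 13 = 33 bits.

Unary([8, 8, 1, 12]) = 111111110111111110101111111111110 (33 bits)


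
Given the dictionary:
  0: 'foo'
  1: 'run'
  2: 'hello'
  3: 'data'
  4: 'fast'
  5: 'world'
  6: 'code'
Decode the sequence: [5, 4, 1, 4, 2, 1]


Look up each index in the dictionary:
  5 -> 'world'
  4 -> 'fast'
  1 -> 'run'
  4 -> 'fast'
  2 -> 'hello'
  1 -> 'run'

Decoded: "world fast run fast hello run"


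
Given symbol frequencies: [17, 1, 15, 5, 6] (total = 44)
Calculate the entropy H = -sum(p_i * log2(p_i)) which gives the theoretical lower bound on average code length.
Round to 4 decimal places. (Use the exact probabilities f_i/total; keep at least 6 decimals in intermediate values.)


Per-symbol terms -p_i * log2(p_i) with p_i = f_i/44:
  p = 17/44 = 0.386364: log2(p) = -1.371969, -p*log2(p) = 0.530079
  p = 1/44 = 0.022727: log2(p) = -5.459432, -p*log2(p) = 0.124078
  p = 15/44 = 0.340909: log2(p) = -1.552541, -p*log2(p) = 0.529275
  p = 5/44 = 0.113636: log2(p) = -3.137504, -p*log2(p) = 0.356534
  p = 6/44 = 0.136364: log2(p) = -2.874469, -p*log2(p) = 0.391973
H = 0.530079 + 0.124078 + 0.529275 + 0.356534 + 0.391973 = 1.931939

H = 1.9319 bits/symbol


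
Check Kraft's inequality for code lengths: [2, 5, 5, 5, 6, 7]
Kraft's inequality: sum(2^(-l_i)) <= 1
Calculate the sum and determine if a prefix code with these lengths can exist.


Sum = 2^(-2) + 2^(-5) + 2^(-5) + 2^(-5) + 2^(-6) + 2^(-7)
    = 0.25 + 0.03125 + 0.03125 + 0.03125 + 0.015625 + 0.0078125
    = 47/128 = 0.3671875
Since 0.3671875 <= 1, Kraft's inequality IS satisfied.
A prefix code with these lengths CAN exist.

Kraft sum = 0.3671875. Satisfied.


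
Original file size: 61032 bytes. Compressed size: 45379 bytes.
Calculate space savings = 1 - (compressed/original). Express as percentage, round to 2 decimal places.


ratio = compressed/original = 45379/61032 = 0.743528
savings = 1 - ratio = 1 - 0.743528 = 0.256472
as a percentage: 0.256472 * 100 = 25.65%

Space savings = 1 - 45379/61032 = 25.65%


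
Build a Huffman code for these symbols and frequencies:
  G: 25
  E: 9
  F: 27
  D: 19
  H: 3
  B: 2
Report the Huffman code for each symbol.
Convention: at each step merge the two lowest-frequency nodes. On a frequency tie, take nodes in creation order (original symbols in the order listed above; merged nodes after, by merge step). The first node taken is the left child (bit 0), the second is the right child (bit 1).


Huffman tree construction:
Step 1: Merge B(2) + H(3) = 5
Step 2: Merge (B+H)(5) + E(9) = 14
Step 3: Merge ((B+H)+E)(14) + D(19) = 33
Step 4: Merge G(25) + F(27) = 52
Step 5: Merge (((B+H)+E)+D)(33) + (G+F)(52) = 85
Read each symbol's code off the tree from the root (left child = 0, right child = 1).

Codes:
  G: 10 (length 2)
  E: 001 (length 3)
  F: 11 (length 2)
  D: 01 (length 2)
  H: 0001 (length 4)
  B: 0000 (length 4)
Average code length: 189/85 = 2.2235 bits/symbol


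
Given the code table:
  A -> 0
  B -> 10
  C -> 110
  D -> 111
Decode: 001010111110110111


Decoding:
0 -> A
0 -> A
10 -> B
10 -> B
111 -> D
110 -> C
110 -> C
111 -> D


Result: AABBDCCD


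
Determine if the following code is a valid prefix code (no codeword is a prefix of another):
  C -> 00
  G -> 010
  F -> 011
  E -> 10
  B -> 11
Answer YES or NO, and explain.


Checking each pair (does one codeword prefix another?):
  C='00' vs G='010': no prefix
  C='00' vs F='011': no prefix
  C='00' vs E='10': no prefix
  C='00' vs B='11': no prefix
  G='010' vs C='00': no prefix
  G='010' vs F='011': no prefix
  G='010' vs E='10': no prefix
  G='010' vs B='11': no prefix
  F='011' vs C='00': no prefix
  F='011' vs G='010': no prefix
  F='011' vs E='10': no prefix
  F='011' vs B='11': no prefix
  E='10' vs C='00': no prefix
  E='10' vs G='010': no prefix
  E='10' vs F='011': no prefix
  E='10' vs B='11': no prefix
  B='11' vs C='00': no prefix
  B='11' vs G='010': no prefix
  B='11' vs F='011': no prefix
  B='11' vs E='10': no prefix
No violation found over all pairs.

YES -- this is a valid prefix code. No codeword is a prefix of any other codeword.


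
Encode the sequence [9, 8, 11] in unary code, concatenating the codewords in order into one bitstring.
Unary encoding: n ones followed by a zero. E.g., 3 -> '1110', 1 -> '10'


Encode each number as n ones followed by a terminating 0:
  9 -> 1111111110 (10 bits)
  8 -> 111111110 (9 bits)
  11 -> 111111111110 (12 bits)
Total length = 10 + 9 + 12 = 31 bits.

Unary([9, 8, 11]) = 1111111110111111110111111111110 (31 bits)


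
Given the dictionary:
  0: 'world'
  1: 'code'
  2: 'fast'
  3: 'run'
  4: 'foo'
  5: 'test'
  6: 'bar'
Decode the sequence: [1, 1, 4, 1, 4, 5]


Look up each index in the dictionary:
  1 -> 'code'
  1 -> 'code'
  4 -> 'foo'
  1 -> 'code'
  4 -> 'foo'
  5 -> 'test'

Decoded: "code code foo code foo test"


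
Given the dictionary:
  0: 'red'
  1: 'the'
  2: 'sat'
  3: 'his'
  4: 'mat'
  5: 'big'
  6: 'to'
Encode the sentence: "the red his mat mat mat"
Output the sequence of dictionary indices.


Look up each word in the dictionary:
  'the' -> 1
  'red' -> 0
  'his' -> 3
  'mat' -> 4
  'mat' -> 4
  'mat' -> 4

Encoded: [1, 0, 3, 4, 4, 4]


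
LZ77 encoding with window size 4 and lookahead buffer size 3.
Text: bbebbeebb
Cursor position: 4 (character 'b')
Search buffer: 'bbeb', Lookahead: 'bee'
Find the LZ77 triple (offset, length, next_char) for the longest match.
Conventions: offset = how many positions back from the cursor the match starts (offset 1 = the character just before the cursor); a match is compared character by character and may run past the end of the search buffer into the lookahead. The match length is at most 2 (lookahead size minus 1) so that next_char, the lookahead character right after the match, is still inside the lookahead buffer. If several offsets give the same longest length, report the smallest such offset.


Try each offset into the search buffer:
  offset=1 (pos 3, char 'b'): match length 1
  offset=2 (pos 2, char 'e'): match length 0
  offset=3 (pos 1, char 'b'): match length 2
  offset=4 (pos 0, char 'b'): match length 1
Longest match has length 2 at offset 3.
next_char = character at position 4 + 2 = 6 -> 'e'

Best match: offset=3, length=2 (matching 'be' starting at position 1)
LZ77 triple: (3, 2, 'e')


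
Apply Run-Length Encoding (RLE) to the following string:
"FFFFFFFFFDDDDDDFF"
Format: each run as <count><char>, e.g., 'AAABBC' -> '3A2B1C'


Scanning runs left to right:
  i=0: run of 'F' x 9 -> '9F'
  i=9: run of 'D' x 6 -> '6D'
  i=15: run of 'F' x 2 -> '2F'

RLE = 9F6D2F


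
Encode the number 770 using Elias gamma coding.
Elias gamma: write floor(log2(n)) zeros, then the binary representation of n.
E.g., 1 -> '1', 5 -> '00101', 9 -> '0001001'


num_bits = floor(log2(770)) + 1 = 10
leading_zeros = num_bits - 1 = 9
binary(770) = 1100000010

Elias gamma(770) = '000000000' + '1100000010' = 0000000001100000010 (19 bits)


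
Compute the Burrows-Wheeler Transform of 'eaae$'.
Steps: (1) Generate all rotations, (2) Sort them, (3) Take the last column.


Rotations (sorted):
  0: $eaae -> last char: e
  1: aae$e -> last char: e
  2: ae$ea -> last char: a
  3: e$eaa -> last char: a
  4: eaae$ -> last char: $


BWT = eeaa$


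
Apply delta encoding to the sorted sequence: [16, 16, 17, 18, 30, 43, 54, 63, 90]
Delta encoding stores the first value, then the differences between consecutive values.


First value: 16
Deltas:
  16 - 16 = 0
  17 - 16 = 1
  18 - 17 = 1
  30 - 18 = 12
  43 - 30 = 13
  54 - 43 = 11
  63 - 54 = 9
  90 - 63 = 27


Delta encoded: [16, 0, 1, 1, 12, 13, 11, 9, 27]


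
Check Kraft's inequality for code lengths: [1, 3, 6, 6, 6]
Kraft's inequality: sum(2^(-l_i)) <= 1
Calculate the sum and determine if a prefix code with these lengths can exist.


Sum = 2^(-1) + 2^(-3) + 2^(-6) + 2^(-6) + 2^(-6)
    = 0.5 + 0.125 + 0.015625 + 0.015625 + 0.015625
    = 43/64 = 0.671875
Since 0.671875 <= 1, Kraft's inequality IS satisfied.
A prefix code with these lengths CAN exist.

Kraft sum = 0.671875. Satisfied.


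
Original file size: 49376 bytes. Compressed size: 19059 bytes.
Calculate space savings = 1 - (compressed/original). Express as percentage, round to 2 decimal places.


ratio = compressed/original = 19059/49376 = 0.385997
savings = 1 - ratio = 1 - 0.385997 = 0.614003
as a percentage: 0.614003 * 100 = 61.4%

Space savings = 1 - 19059/49376 = 61.4%


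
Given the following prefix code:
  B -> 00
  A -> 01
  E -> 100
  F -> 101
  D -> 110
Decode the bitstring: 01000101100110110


Decoding step by step:
Bits 01 -> A
Bits 00 -> B
Bits 01 -> A
Bits 01 -> A
Bits 100 -> E
Bits 110 -> D
Bits 110 -> D


Decoded message: ABAAEDD


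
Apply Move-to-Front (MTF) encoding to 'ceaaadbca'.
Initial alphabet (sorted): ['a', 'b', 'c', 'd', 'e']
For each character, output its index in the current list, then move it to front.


MTF encoding:
'c': index 2 in ['a', 'b', 'c', 'd', 'e'] -> ['c', 'a', 'b', 'd', 'e']
'e': index 4 in ['c', 'a', 'b', 'd', 'e'] -> ['e', 'c', 'a', 'b', 'd']
'a': index 2 in ['e', 'c', 'a', 'b', 'd'] -> ['a', 'e', 'c', 'b', 'd']
'a': index 0 in ['a', 'e', 'c', 'b', 'd'] -> ['a', 'e', 'c', 'b', 'd']
'a': index 0 in ['a', 'e', 'c', 'b', 'd'] -> ['a', 'e', 'c', 'b', 'd']
'd': index 4 in ['a', 'e', 'c', 'b', 'd'] -> ['d', 'a', 'e', 'c', 'b']
'b': index 4 in ['d', 'a', 'e', 'c', 'b'] -> ['b', 'd', 'a', 'e', 'c']
'c': index 4 in ['b', 'd', 'a', 'e', 'c'] -> ['c', 'b', 'd', 'a', 'e']
'a': index 3 in ['c', 'b', 'd', 'a', 'e'] -> ['a', 'c', 'b', 'd', 'e']


Output: [2, 4, 2, 0, 0, 4, 4, 4, 3]


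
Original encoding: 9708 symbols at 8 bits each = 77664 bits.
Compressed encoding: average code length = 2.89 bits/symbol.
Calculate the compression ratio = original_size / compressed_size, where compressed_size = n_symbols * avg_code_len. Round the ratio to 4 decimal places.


original_size = n_symbols * orig_bits = 9708 * 8 = 77664 bits
compressed_size = n_symbols * avg_code_len = 9708 * 2.89 = 28056.12 bits
ratio = original_size / compressed_size = 77664 / 28056.12 = 2.7682

Compression ratio = 2.7682


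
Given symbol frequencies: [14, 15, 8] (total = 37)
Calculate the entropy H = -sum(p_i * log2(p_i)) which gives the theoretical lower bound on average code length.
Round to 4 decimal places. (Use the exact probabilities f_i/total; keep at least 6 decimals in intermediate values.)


Per-symbol terms -p_i * log2(p_i) with p_i = f_i/37:
  p = 14/37 = 0.378378: log2(p) = -1.402098, -p*log2(p) = 0.530524
  p = 15/37 = 0.405405: log2(p) = -1.302563, -p*log2(p) = 0.528066
  p = 8/37 = 0.216216: log2(p) = -2.209453, -p*log2(p) = 0.477720
H = 0.530524 + 0.528066 + 0.477720 = 1.536310

H = 1.5363 bits/symbol


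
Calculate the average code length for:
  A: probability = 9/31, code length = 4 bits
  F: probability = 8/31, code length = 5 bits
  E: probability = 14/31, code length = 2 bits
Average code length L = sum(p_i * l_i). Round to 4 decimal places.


Weighted contributions p_i * l_i:
  A: (9/31) * 4 = 36/31
  F: (8/31) * 5 = 40/31
  E: (14/31) * 2 = 28/31
Sum = (36 + 40 + 28)/31 = 104/31

L = 104/31 = 3.3548 bits/symbol


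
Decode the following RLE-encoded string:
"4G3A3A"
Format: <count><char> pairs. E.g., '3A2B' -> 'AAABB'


Expanding each <count><char> pair:
  4G -> 'GGGG'
  3A -> 'AAA'
  3A -> 'AAA'

Decoded = GGGGAAAAAA


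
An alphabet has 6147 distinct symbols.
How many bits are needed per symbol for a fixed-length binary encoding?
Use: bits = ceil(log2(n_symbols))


log2(6147) = 12.5857
Bracket: 2^12 = 4096 < 6147 <= 2^13 = 8192
So ceil(log2(6147)) = 13

bits = ceil(log2(6147)) = ceil(12.5857) = 13 bits


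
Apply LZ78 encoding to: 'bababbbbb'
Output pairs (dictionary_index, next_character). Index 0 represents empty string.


LZ78 encoding steps:
Dictionary: {0: ''}
Step 1: w='' (idx 0), next='b' -> output (0, 'b'), add 'b' as idx 1
Step 2: w='' (idx 0), next='a' -> output (0, 'a'), add 'a' as idx 2
Step 3: w='b' (idx 1), next='a' -> output (1, 'a'), add 'ba' as idx 3
Step 4: w='b' (idx 1), next='b' -> output (1, 'b'), add 'bb' as idx 4
Step 5: w='bb' (idx 4), next='b' -> output (4, 'b'), add 'bbb' as idx 5


Encoded: [(0, 'b'), (0, 'a'), (1, 'a'), (1, 'b'), (4, 'b')]


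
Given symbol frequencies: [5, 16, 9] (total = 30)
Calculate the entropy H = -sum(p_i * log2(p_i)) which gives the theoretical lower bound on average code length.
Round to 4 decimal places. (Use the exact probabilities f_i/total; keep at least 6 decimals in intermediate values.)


Per-symbol terms -p_i * log2(p_i) with p_i = f_i/30:
  p = 5/30 = 0.166667: log2(p) = -2.584963, -p*log2(p) = 0.430827
  p = 16/30 = 0.533333: log2(p) = -0.906891, -p*log2(p) = 0.483675
  p = 9/30 = 0.300000: log2(p) = -1.736966, -p*log2(p) = 0.521090
H = 0.430827 + 0.483675 + 0.521090 = 1.435592

H = 1.4356 bits/symbol
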